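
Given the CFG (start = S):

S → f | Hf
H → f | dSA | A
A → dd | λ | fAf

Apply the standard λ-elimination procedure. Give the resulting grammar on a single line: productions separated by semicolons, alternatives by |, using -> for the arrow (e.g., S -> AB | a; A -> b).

Nullable set: {A, H}.
S -> Hf: H nullable, giving Hf | f.
Drop A -> λ.
A -> fAf: A nullable, giving fAf | ff.
H -> A: A nullable, giving A.
H -> dSA: A nullable, giving dS | dSA.
Unchanged (no nullable symbols): S -> f; A -> dd; H -> f.

S -> f | Hf; A -> dd | ff | fAf; H -> A | f | dS | dSA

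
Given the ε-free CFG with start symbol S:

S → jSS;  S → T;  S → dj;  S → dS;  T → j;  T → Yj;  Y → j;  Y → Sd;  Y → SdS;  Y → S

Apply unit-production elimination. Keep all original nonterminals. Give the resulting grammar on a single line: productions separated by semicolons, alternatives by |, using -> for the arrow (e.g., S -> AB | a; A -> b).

Unit productions: S->T, Y->S.
Unit pairs (A ⇒* B via units): (S,T), (Y,S), (Y,T).
S: inherits non-unit rules of {S, T} → Yj | dS | dj | j | jSS.
T: inherits non-unit rules of {T} → Yj | j.
Y: inherits non-unit rules of {S, T, Y} → Sd | SdS | Yj | dS | dj | j | jSS.

S -> j | Yj | dS | dj | jSS; T -> j | Yj; Y -> j | Sd | Yj | dS | dj | SdS | jSS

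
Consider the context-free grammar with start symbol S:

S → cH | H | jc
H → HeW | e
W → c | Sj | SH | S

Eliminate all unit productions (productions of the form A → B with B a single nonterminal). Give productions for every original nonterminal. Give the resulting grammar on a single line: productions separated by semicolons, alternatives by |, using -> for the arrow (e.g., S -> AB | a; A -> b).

S -> e | cH | jc | HeW; H -> e | HeW; W -> c | e | SH | Sj | cH | jc | HeW

Unit productions: S->H, W->S.
Unit pairs (A ⇒* B via units): (S,H), (W,H), (W,S).
S: inherits non-unit rules of {H, S} → HeW | cH | e | jc.
H: inherits non-unit rules of {H} → HeW | e.
W: inherits non-unit rules of {H, S, W} → HeW | SH | Sj | c | cH | e | jc.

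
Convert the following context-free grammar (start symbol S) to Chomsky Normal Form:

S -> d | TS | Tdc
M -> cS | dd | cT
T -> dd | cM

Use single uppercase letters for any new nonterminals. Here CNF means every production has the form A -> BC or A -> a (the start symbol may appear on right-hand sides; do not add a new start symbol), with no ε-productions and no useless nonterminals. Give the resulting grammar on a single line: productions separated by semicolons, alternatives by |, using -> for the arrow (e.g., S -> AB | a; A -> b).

No ε-productions.
No unit productions to eliminate.
TERM: introduce A -> c, B -> d and substitute in every rule of length ≥2.
BIN: S -> TBA becomes S -> TC, C -> BA.

S -> d | TC | TS; A -> c; B -> d; C -> BA; M -> AS | AT | BB; T -> AM | BB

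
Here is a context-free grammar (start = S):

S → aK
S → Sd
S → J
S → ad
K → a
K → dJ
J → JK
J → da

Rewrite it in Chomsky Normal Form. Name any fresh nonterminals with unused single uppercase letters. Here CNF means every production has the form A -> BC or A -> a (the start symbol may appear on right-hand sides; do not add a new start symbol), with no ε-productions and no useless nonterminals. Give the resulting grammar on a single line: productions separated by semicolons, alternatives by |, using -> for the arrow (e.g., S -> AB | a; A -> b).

S -> AB | BA | BK | JK | SA; A -> d; B -> a; J -> AB | JK; K -> a | AJ

No ε-productions.
After unit-elimination: S -> JK | Sd | aK | ad | da; J -> JK | da; K -> a | dJ.
TERM: introduce B -> a, A -> d and substitute in every rule of length ≥2.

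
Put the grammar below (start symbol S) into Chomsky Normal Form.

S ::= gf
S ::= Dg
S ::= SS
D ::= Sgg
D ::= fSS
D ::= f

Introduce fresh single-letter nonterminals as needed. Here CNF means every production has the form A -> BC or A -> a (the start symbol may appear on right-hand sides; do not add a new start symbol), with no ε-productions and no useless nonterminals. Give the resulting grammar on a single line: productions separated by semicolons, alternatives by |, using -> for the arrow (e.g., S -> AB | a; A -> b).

S -> AB | DA | SS; A -> g; B -> f; C -> SS; D -> f | BC | SE; E -> AA

No ε-productions.
No unit productions to eliminate.
TERM: introduce B -> f, A -> g and substitute in every rule of length ≥2.
BIN: D -> BSS becomes D -> BC, C -> SS; D -> SAA becomes D -> SE, E -> AA.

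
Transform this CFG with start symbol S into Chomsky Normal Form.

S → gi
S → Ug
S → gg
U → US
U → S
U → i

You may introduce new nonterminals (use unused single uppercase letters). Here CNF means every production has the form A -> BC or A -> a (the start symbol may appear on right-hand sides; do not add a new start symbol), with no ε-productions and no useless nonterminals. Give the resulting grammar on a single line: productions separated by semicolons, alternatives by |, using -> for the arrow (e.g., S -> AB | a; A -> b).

No ε-productions.
After unit-elimination: S -> Ug | gg | gi; U -> i | US | Ug | gg | gi.
TERM: introduce A -> g, B -> i and substitute in every rule of length ≥2.

S -> AA | AB | UA; A -> g; B -> i; U -> i | AA | AB | UA | US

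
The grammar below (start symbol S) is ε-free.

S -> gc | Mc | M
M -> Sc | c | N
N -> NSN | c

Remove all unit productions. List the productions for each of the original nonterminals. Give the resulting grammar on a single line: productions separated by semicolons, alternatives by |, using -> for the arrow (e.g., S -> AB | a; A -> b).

Unit productions: M->N, S->M.
Unit pairs (A ⇒* B via units): (M,N), (S,M), (S,N).
S: inherits non-unit rules of {M, N, S} → Mc | NSN | Sc | c | gc.
M: inherits non-unit rules of {M, N} → NSN | Sc | c.
N: inherits non-unit rules of {N} → NSN | c.

S -> c | Mc | Sc | gc | NSN; M -> c | Sc | NSN; N -> c | NSN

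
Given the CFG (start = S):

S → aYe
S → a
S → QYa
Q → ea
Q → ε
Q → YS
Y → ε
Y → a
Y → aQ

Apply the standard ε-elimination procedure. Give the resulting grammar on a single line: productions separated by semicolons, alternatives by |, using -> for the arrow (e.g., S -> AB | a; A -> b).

Nullable set: {Q, Y}.
S -> QYa: Q, Y nullable, giving QYa | Qa | Ya | a.
S -> aYe: Y nullable, giving aYe | ae.
Drop Q -> ε.
Q -> YS: Y nullable, giving S | YS.
Drop Y -> ε.
Y -> aQ: Q nullable, giving a | aQ.
Unchanged (no nullable symbols): S -> a; Q -> ea; Y -> a.

S -> a | Qa | Ya | ae | QYa | aYe; Q -> S | YS | ea; Y -> a | aQ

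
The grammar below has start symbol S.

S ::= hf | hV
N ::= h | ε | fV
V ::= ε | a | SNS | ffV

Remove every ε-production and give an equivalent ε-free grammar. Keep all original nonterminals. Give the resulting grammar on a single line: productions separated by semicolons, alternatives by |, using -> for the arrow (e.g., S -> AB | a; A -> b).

Nullable set: {N, V}.
S -> hV: V nullable, giving h | hV.
Drop N -> ε.
N -> fV: V nullable, giving f | fV.
Drop V -> ε.
V -> SNS: N nullable, giving SNS | SS.
V -> ffV: V nullable, giving ff | ffV.
Unchanged (no nullable symbols): S -> hf; N -> h; V -> a.

S -> h | hV | hf; N -> f | h | fV; V -> a | SS | ff | SNS | ffV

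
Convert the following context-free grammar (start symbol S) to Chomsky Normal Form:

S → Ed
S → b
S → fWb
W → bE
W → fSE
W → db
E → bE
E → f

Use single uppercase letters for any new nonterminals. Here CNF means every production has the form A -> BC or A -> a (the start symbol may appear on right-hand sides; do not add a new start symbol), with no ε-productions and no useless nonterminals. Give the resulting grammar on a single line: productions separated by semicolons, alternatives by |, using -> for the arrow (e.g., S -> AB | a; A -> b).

No ε-productions.
No unit productions to eliminate.
TERM: introduce A -> b, B -> d, C -> f and substitute in every rule of length ≥2.
BIN: S -> CWA becomes S -> CD, D -> WA; W -> CSE becomes W -> CF, F -> SE.

S -> b | CD | EB; A -> b; B -> d; C -> f; D -> WA; E -> f | AE; F -> SE; W -> AE | BA | CF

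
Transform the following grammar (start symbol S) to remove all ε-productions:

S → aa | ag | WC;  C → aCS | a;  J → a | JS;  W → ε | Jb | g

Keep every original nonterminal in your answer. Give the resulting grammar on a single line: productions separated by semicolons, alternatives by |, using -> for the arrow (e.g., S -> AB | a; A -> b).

S -> C | WC | aa | ag; C -> a | aCS; J -> a | JS; W -> g | Jb

Nullable set: {W}.
S -> WC: W nullable, giving C | WC.
Drop W -> ε.
Unchanged (no nullable symbols): S -> aa; S -> ag; C -> a; C -> aCS; J -> JS; J -> a; W -> Jb; W -> g.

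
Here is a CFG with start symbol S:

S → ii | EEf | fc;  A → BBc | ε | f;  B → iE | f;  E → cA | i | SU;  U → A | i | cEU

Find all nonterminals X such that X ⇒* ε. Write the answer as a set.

{A, U}

Directly nullable (have an ε-rule): {A}.
U is nullable via U -> A (every symbol on the right is already known nullable).
Not nullable: B, E, S — each has a terminal in every rule's right-hand side or depends on a non-nullable symbol.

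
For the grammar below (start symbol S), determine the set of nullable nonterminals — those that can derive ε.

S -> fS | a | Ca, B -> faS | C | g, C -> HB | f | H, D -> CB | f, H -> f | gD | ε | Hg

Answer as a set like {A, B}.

Directly nullable (have an ε-rule): {H}.
C is nullable via C -> H (every symbol on the right is already known nullable).
B is nullable via B -> C (every symbol on the right is already known nullable).
D is nullable via D -> CB (every symbol on the right is already known nullable).
Not nullable: S — each has a terminal in every rule's right-hand side or depends on a non-nullable symbol.

{B, C, D, H}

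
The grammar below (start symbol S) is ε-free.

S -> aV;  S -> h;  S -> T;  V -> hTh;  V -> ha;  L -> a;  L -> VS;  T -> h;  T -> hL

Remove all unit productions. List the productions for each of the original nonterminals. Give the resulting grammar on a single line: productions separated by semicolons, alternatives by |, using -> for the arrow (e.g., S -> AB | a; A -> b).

S -> h | aV | hL; L -> a | VS; T -> h | hL; V -> ha | hTh

Unit productions: S->T.
Unit pairs (A ⇒* B via units): (S,T).
S: inherits non-unit rules of {S, T} → aV | h | hL.
L: inherits non-unit rules of {L} → VS | a.
T: inherits non-unit rules of {T} → h | hL.
V: inherits non-unit rules of {V} → hTh | ha.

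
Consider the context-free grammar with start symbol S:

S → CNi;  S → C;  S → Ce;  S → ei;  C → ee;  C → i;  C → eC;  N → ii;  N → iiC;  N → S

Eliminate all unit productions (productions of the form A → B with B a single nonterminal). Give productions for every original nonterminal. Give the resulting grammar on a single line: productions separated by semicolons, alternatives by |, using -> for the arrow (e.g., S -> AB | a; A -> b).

Unit productions: N->S, S->C.
Unit pairs (A ⇒* B via units): (N,C), (N,S), (S,C).
S: inherits non-unit rules of {C, S} → CNi | Ce | eC | ee | ei | i.
C: inherits non-unit rules of {C} → eC | ee | i.
N: inherits non-unit rules of {C, N, S} → CNi | Ce | eC | ee | ei | i | ii | iiC.

S -> i | Ce | eC | ee | ei | CNi; C -> i | eC | ee; N -> i | Ce | eC | ee | ei | ii | CNi | iiC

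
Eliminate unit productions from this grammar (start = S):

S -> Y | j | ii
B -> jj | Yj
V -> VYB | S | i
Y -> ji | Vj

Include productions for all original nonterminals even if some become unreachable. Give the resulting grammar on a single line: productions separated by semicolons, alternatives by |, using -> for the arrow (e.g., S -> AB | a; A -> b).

Unit productions: S->Y, V->S.
Unit pairs (A ⇒* B via units): (S,Y), (V,S), (V,Y).
S: inherits non-unit rules of {S, Y} → Vj | ii | j | ji.
B: inherits non-unit rules of {B} → Yj | jj.
V: inherits non-unit rules of {S, V, Y} → VYB | Vj | i | ii | j | ji.
Y: inherits non-unit rules of {Y} → Vj | ji.

S -> j | Vj | ii | ji; B -> Yj | jj; V -> i | j | Vj | ii | ji | VYB; Y -> Vj | ji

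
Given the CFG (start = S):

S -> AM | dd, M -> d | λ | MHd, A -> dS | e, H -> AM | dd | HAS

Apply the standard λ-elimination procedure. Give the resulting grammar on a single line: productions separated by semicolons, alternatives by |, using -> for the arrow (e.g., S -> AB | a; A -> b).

S -> A | AM | dd; A -> e | dS; H -> A | AM | dd | HAS; M -> d | Hd | MHd

Nullable set: {M}.
S -> AM: M nullable, giving A | AM.
H -> AM: M nullable, giving A | AM.
Drop M -> λ.
M -> MHd: M nullable, giving Hd | MHd.
Unchanged (no nullable symbols): S -> dd; A -> dS; A -> e; H -> HAS; H -> dd; M -> d.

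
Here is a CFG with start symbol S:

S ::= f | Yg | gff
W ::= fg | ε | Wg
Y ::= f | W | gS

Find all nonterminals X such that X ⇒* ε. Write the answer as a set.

{W, Y}

Directly nullable (have an ε-rule): {W}.
Y is nullable via Y -> W (every symbol on the right is already known nullable).
Not nullable: S — each has a terminal in every rule's right-hand side or depends on a non-nullable symbol.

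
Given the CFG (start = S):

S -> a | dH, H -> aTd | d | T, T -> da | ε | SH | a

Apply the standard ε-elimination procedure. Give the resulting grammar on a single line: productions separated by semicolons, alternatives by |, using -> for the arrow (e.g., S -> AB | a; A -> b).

S -> a | d | dH; H -> T | d | ad | aTd; T -> S | a | SH | da

Nullable set: {H, T}.
S -> dH: H nullable, giving d | dH.
H -> T: T nullable, giving T.
H -> aTd: T nullable, giving aTd | ad.
Drop T -> ε.
T -> SH: H nullable, giving S | SH.
Unchanged (no nullable symbols): S -> a; H -> d; T -> a; T -> da.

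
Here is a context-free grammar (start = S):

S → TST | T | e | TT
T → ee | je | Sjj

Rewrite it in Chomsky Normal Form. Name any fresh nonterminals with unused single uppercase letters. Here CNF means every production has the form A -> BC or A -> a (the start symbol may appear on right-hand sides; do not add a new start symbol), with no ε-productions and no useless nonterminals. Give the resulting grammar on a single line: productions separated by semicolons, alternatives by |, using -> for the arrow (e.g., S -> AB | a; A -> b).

S -> e | AB | BB | SC | TD | TT; A -> j; B -> e; C -> AA; D -> ST; E -> AA; T -> AB | BB | SE

No ε-productions.
After unit-elimination: S -> e | TT | ee | je | Sjj | TST; T -> ee | je | Sjj.
TERM: introduce B -> e, A -> j and substitute in every rule of length ≥2.
BIN: S -> SAA becomes S -> SC, C -> AA; S -> TST becomes S -> TD, D -> ST; T -> SAA becomes T -> SE, E -> AA.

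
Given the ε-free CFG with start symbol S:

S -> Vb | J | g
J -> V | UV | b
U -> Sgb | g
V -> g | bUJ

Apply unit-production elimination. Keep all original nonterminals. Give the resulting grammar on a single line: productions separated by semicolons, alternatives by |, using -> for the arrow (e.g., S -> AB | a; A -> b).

S -> b | g | UV | Vb | bUJ; J -> b | g | UV | bUJ; U -> g | Sgb; V -> g | bUJ

Unit productions: J->V, S->J.
Unit pairs (A ⇒* B via units): (J,V), (S,J), (S,V).
S: inherits non-unit rules of {J, S, V} → UV | Vb | b | bUJ | g.
J: inherits non-unit rules of {J, V} → UV | b | bUJ | g.
U: inherits non-unit rules of {U} → Sgb | g.
V: inherits non-unit rules of {V} → bUJ | g.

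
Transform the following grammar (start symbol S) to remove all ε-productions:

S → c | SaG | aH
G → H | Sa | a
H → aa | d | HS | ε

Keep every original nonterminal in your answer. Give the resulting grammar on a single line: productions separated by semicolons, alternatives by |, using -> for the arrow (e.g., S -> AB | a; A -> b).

S -> a | c | Sa | aH | SaG; G -> H | a | Sa; H -> S | d | HS | aa

Nullable set: {G, H}.
S -> SaG: G nullable, giving Sa | SaG.
S -> aH: H nullable, giving a | aH.
G -> H: H nullable, giving H.
Drop H -> ε.
H -> HS: H nullable, giving HS | S.
Unchanged (no nullable symbols): S -> c; G -> Sa; G -> a; H -> aa; H -> d.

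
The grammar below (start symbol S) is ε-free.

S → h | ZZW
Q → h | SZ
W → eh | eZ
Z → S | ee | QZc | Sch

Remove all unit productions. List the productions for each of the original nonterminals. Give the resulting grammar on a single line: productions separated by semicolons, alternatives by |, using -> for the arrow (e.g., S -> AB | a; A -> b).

S -> h | ZZW; Q -> h | SZ; W -> eZ | eh; Z -> h | ee | QZc | Sch | ZZW

Unit productions: Z->S.
Unit pairs (A ⇒* B via units): (Z,S).
S: inherits non-unit rules of {S} → ZZW | h.
Q: inherits non-unit rules of {Q} → SZ | h.
W: inherits non-unit rules of {W} → eZ | eh.
Z: inherits non-unit rules of {S, Z} → QZc | Sch | ZZW | ee | h.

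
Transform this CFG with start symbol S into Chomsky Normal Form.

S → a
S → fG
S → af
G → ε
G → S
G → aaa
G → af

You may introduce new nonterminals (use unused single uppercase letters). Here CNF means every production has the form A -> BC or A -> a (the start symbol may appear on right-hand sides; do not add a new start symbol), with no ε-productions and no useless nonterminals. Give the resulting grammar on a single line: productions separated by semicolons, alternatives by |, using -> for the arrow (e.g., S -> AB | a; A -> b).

S -> a | f | AB | BG; A -> a; B -> f; C -> AA; G -> a | f | AB | AC | BG

Nullable: {G}; after ε-elimination: S -> a | f | af | fG; G -> S | af | aaa.
After unit-elimination: S -> a | f | af | fG; G -> a | f | af | fG | aaa.
TERM: introduce A -> a, B -> f and substitute in every rule of length ≥2.
BIN: G -> AAA becomes G -> AC, C -> AA.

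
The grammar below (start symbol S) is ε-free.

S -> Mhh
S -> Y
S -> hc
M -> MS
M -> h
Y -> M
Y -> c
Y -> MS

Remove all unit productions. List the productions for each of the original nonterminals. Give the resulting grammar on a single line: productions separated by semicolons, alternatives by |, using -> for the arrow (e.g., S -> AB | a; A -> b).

Unit productions: S->Y, Y->M.
Unit pairs (A ⇒* B via units): (S,M), (S,Y), (Y,M).
S: inherits non-unit rules of {M, S, Y} → MS | Mhh | c | h | hc.
M: inherits non-unit rules of {M} → MS | h.
Y: inherits non-unit rules of {M, Y} → MS | c | h.

S -> c | h | MS | hc | Mhh; M -> h | MS; Y -> c | h | MS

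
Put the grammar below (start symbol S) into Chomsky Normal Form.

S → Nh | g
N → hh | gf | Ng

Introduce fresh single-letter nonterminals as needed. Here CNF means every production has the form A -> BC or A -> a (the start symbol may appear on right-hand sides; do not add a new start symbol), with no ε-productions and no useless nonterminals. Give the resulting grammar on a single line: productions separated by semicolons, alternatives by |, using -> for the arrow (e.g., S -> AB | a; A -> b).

No ε-productions.
No unit productions to eliminate.
TERM: introduce B -> f, A -> g, C -> h and substitute in every rule of length ≥2.

S -> g | NC; A -> g; B -> f; C -> h; N -> AB | CC | NA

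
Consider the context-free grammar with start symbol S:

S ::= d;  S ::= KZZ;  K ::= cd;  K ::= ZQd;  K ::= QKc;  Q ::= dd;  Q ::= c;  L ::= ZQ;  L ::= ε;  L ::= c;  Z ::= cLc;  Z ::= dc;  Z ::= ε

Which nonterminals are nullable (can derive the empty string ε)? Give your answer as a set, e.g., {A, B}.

{L, Z}

Directly nullable (have an ε-rule): {L, Z}.
Not nullable: K, Q, S — each has a terminal in every rule's right-hand side or depends on a non-nullable symbol.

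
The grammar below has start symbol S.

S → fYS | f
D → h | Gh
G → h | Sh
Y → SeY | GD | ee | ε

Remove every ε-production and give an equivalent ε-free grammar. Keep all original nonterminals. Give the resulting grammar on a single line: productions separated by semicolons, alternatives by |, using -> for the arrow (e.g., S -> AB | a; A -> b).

S -> f | fS | fYS; D -> h | Gh; G -> h | Sh; Y -> GD | Se | ee | SeY

Nullable set: {Y}.
S -> fYS: Y nullable, giving fS | fYS.
Drop Y -> ε.
Y -> SeY: Y nullable, giving Se | SeY.
Unchanged (no nullable symbols): S -> f; D -> Gh; D -> h; G -> Sh; G -> h; Y -> GD; Y -> ee.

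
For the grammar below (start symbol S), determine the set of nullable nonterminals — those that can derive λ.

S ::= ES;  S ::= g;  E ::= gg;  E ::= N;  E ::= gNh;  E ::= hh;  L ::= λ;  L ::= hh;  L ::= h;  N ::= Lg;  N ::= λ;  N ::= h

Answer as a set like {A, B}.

Directly nullable (have an ε-rule): {L, N}.
E is nullable via E -> N (every symbol on the right is already known nullable).
Not nullable: S — each has a terminal in every rule's right-hand side or depends on a non-nullable symbol.

{E, L, N}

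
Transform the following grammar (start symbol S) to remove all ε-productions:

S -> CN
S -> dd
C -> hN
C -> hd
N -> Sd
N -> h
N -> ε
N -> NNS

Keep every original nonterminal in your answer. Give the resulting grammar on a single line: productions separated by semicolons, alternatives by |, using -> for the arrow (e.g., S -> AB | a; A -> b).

S -> C | CN | dd; C -> h | hN | hd; N -> S | h | NS | Sd | NNS

Nullable set: {N}.
S -> CN: N nullable, giving C | CN.
C -> hN: N nullable, giving h | hN.
Drop N -> ε.
N -> NNS: N, N nullable, giving NNS | NS | S.
Unchanged (no nullable symbols): S -> dd; C -> hd; N -> Sd; N -> h.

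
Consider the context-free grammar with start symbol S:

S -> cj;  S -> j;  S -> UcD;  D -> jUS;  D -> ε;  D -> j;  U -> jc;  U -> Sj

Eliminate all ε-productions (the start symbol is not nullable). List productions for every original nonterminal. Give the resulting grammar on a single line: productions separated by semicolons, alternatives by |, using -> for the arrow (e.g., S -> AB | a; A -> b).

Nullable set: {D}.
S -> UcD: D nullable, giving Uc | UcD.
Drop D -> ε.
Unchanged (no nullable symbols): S -> cj; S -> j; D -> j; D -> jUS; U -> Sj; U -> jc.

S -> j | Uc | cj | UcD; D -> j | jUS; U -> Sj | jc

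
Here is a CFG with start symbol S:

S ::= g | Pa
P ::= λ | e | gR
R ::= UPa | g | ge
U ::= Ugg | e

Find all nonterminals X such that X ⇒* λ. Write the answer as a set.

{P}

Directly nullable (have an ε-rule): {P}.
Not nullable: R, S, U — each has a terminal in every rule's right-hand side or depends on a non-nullable symbol.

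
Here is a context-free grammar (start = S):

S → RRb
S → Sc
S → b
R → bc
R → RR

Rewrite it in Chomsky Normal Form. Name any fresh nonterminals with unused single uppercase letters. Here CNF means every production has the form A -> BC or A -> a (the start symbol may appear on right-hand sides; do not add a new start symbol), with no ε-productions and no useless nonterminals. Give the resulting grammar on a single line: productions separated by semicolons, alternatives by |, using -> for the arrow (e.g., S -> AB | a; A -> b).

S -> b | RC | SB; A -> b; B -> c; C -> RA; R -> AB | RR

No ε-productions.
No unit productions to eliminate.
TERM: introduce A -> b, B -> c and substitute in every rule of length ≥2.
BIN: S -> RRA becomes S -> RC, C -> RA.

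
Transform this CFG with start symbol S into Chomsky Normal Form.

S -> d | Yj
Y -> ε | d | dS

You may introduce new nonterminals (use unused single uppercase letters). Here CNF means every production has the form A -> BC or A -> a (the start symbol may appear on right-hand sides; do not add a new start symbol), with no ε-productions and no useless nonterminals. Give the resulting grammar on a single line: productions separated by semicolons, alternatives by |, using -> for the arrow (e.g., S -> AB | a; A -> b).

Nullable: {Y}; after ε-elimination: S -> d | j | Yj; Y -> d | dS.
No unit productions to eliminate.
TERM: introduce B -> d, A -> j and substitute in every rule of length ≥2.

S -> d | j | YA; A -> j; B -> d; Y -> d | BS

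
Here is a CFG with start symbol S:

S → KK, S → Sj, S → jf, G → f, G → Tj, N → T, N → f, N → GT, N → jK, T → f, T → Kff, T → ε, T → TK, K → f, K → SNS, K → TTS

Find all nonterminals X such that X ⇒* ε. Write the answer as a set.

Directly nullable (have an ε-rule): {T}.
N is nullable via N -> T (every symbol on the right is already known nullable).
Not nullable: G, K, S — each has a terminal in every rule's right-hand side or depends on a non-nullable symbol.

{N, T}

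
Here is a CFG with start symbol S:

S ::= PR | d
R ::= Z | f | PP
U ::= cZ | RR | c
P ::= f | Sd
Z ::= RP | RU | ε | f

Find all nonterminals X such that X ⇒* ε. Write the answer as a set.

{R, U, Z}

Directly nullable (have an ε-rule): {Z}.
R is nullable via R -> Z (every symbol on the right is already known nullable).
U is nullable via U -> RR (every symbol on the right is already known nullable).
Not nullable: P, S — each has a terminal in every rule's right-hand side or depends on a non-nullable symbol.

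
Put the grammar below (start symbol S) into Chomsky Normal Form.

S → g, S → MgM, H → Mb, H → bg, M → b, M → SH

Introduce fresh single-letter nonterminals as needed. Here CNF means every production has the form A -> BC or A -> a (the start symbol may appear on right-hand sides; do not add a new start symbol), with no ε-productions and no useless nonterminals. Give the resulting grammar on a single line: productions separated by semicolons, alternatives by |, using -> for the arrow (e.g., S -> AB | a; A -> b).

No ε-productions.
No unit productions to eliminate.
TERM: introduce A -> b, B -> g and substitute in every rule of length ≥2.
BIN: S -> MBM becomes S -> MC, C -> BM.

S -> g | MC; A -> b; B -> g; C -> BM; H -> AB | MA; M -> b | SH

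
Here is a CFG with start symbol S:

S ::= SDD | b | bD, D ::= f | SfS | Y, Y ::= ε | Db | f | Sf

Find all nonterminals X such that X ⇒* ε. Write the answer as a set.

Directly nullable (have an ε-rule): {Y}.
D is nullable via D -> Y (every symbol on the right is already known nullable).
Not nullable: S — each has a terminal in every rule's right-hand side or depends on a non-nullable symbol.

{D, Y}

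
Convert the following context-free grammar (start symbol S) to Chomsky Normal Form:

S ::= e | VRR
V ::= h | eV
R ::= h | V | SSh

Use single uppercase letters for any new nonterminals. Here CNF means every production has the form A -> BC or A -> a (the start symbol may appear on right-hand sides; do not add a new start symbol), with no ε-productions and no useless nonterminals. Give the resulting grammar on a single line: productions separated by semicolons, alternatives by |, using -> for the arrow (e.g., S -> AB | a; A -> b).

S -> e | VD; A -> h; B -> e; C -> SA; D -> RR; R -> h | BV | SC; V -> h | BV

No ε-productions.
After unit-elimination: S -> e | VRR; R -> h | eV | SSh; V -> h | eV.
TERM: introduce B -> e, A -> h and substitute in every rule of length ≥2.
BIN: R -> SSA becomes R -> SC, C -> SA; S -> VRR becomes S -> VD, D -> RR.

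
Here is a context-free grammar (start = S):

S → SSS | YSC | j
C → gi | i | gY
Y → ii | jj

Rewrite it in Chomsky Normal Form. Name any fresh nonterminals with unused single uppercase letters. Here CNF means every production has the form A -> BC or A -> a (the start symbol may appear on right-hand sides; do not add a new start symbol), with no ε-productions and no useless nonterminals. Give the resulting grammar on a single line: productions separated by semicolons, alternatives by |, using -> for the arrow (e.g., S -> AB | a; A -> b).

S -> j | SE | YF; A -> g; B -> i; C -> i | AB | AY; D -> j; E -> SS; F -> SC; Y -> BB | DD

No ε-productions.
No unit productions to eliminate.
TERM: introduce A -> g, B -> i, D -> j and substitute in every rule of length ≥2.
BIN: S -> SSS becomes S -> SE, E -> SS; S -> YSC becomes S -> YF, F -> SC.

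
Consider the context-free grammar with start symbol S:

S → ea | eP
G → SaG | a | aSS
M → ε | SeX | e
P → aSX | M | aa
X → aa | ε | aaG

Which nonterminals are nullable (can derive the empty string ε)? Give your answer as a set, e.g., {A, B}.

Directly nullable (have an ε-rule): {M, X}.
P is nullable via P -> M (every symbol on the right is already known nullable).
Not nullable: G, S — each has a terminal in every rule's right-hand side or depends on a non-nullable symbol.

{M, P, X}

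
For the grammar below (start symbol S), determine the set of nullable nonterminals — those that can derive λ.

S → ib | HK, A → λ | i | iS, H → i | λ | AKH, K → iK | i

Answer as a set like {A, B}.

{A, H}

Directly nullable (have an ε-rule): {A, H}.
Not nullable: K, S — each has a terminal in every rule's right-hand side or depends on a non-nullable symbol.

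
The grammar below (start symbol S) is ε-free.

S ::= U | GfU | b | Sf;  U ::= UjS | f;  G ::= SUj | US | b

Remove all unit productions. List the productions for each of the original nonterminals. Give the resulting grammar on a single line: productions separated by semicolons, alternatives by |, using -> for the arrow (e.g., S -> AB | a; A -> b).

S -> b | f | Sf | GfU | UjS; G -> b | US | SUj; U -> f | UjS

Unit productions: S->U.
Unit pairs (A ⇒* B via units): (S,U).
S: inherits non-unit rules of {S, U} → GfU | Sf | UjS | b | f.
G: inherits non-unit rules of {G} → SUj | US | b.
U: inherits non-unit rules of {U} → UjS | f.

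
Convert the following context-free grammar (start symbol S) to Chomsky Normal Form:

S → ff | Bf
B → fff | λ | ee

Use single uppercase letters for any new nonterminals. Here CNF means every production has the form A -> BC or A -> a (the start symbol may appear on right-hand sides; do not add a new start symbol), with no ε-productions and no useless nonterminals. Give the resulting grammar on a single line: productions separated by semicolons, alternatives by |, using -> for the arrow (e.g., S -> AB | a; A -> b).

S -> f | BC | CC; A -> e; B -> AA | CD; C -> f; D -> CC

Nullable: {B}; after ε-elimination: S -> f | Bf | ff; B -> ee | fff.
No unit productions to eliminate.
TERM: introduce A -> e, C -> f and substitute in every rule of length ≥2.
BIN: B -> CCC becomes B -> CD, D -> CC.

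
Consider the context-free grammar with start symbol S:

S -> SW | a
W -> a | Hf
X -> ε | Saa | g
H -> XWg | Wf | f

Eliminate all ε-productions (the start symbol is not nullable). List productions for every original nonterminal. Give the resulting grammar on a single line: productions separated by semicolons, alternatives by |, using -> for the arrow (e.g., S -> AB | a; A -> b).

Nullable set: {X}.
H -> XWg: X nullable, giving Wg | XWg.
Drop X -> ε.
Unchanged (no nullable symbols): S -> SW; S -> a; H -> Wf; H -> f; W -> Hf; W -> a; X -> Saa; X -> g.

S -> a | SW; H -> f | Wf | Wg | XWg; W -> a | Hf; X -> g | Saa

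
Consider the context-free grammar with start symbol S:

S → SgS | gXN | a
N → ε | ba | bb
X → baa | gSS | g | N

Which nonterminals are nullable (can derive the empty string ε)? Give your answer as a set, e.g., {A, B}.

{N, X}

Directly nullable (have an ε-rule): {N}.
X is nullable via X -> N (every symbol on the right is already known nullable).
Not nullable: S — each has a terminal in every rule's right-hand side or depends on a non-nullable symbol.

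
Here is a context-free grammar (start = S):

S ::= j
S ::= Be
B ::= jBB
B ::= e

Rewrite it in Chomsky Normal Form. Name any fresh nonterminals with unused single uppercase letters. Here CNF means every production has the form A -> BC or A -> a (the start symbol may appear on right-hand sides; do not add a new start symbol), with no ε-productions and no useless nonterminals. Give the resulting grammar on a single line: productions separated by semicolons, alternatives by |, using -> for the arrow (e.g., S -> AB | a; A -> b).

S -> j | BC; A -> j; B -> e | AD; C -> e; D -> BB

No ε-productions.
No unit productions to eliminate.
TERM: introduce C -> e, A -> j and substitute in every rule of length ≥2.
BIN: B -> ABB becomes B -> AD, D -> BB.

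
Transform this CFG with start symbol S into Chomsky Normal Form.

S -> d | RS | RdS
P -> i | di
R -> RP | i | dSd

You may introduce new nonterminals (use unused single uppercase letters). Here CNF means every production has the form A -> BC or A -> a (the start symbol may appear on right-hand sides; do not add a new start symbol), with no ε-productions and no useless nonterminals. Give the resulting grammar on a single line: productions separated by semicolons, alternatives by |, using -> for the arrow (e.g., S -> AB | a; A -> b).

S -> d | RD | RS; A -> d; B -> i; C -> SA; D -> AS; P -> i | AB; R -> i | AC | RP

No ε-productions.
No unit productions to eliminate.
TERM: introduce A -> d, B -> i and substitute in every rule of length ≥2.
BIN: R -> ASA becomes R -> AC, C -> SA; S -> RAS becomes S -> RD, D -> AS.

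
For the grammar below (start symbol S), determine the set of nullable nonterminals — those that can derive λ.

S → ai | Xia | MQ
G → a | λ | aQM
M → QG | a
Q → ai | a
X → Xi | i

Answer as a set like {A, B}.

Directly nullable (have an ε-rule): {G}.
Not nullable: M, Q, S, X — each has a terminal in every rule's right-hand side or depends on a non-nullable symbol.

{G}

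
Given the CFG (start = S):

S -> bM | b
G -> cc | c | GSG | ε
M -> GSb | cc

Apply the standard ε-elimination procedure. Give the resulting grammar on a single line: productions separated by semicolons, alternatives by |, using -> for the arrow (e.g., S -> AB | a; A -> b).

Nullable set: {G}.
Drop G -> ε.
G -> GSG: G, G nullable, giving GS | GSG | S | SG.
M -> GSb: G nullable, giving GSb | Sb.
Unchanged (no nullable symbols): S -> b; S -> bM; G -> c; G -> cc; M -> cc.

S -> b | bM; G -> S | c | GS | SG | cc | GSG; M -> Sb | cc | GSb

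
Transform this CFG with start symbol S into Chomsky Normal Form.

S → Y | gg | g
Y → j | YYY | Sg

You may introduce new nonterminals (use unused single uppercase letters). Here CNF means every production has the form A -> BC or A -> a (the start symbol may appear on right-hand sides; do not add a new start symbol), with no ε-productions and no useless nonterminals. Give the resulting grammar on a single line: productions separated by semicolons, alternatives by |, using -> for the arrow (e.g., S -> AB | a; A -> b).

No ε-productions.
After unit-elimination: S -> g | j | Sg | gg | YYY; Y -> j | Sg | YYY.
TERM: introduce A -> g and substitute in every rule of length ≥2.
BIN: S -> YYY becomes S -> YB, B -> YY; Y -> YYY becomes Y -> YC, C -> YY.

S -> g | j | AA | SA | YB; A -> g; B -> YY; C -> YY; Y -> j | SA | YC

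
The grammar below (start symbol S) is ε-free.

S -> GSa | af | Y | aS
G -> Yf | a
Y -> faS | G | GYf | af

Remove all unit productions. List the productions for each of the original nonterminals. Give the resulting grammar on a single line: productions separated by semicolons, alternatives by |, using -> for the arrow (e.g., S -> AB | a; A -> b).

Unit productions: S->Y, Y->G.
Unit pairs (A ⇒* B via units): (S,G), (S,Y), (Y,G).
S: inherits non-unit rules of {G, S, Y} → GSa | GYf | Yf | a | aS | af | faS.
G: inherits non-unit rules of {G} → Yf | a.
Y: inherits non-unit rules of {G, Y} → GYf | Yf | a | af | faS.

S -> a | Yf | aS | af | GSa | GYf | faS; G -> a | Yf; Y -> a | Yf | af | GYf | faS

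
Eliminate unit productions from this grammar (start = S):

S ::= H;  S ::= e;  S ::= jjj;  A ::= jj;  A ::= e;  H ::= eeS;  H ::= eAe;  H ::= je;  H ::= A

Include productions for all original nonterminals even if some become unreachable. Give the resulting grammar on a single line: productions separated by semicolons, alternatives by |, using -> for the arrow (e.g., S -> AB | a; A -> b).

Unit productions: H->A, S->H.
Unit pairs (A ⇒* B via units): (H,A), (S,A), (S,H).
S: inherits non-unit rules of {A, H, S} → e | eAe | eeS | je | jj | jjj.
A: inherits non-unit rules of {A} → e | jj.
H: inherits non-unit rules of {A, H} → e | eAe | eeS | je | jj.

S -> e | je | jj | eAe | eeS | jjj; A -> e | jj; H -> e | je | jj | eAe | eeS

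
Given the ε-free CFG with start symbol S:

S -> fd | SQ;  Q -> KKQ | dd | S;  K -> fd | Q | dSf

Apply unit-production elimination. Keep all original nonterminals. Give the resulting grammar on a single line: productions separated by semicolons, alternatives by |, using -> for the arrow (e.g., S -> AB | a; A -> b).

Unit productions: K->Q, Q->S.
Unit pairs (A ⇒* B via units): (K,Q), (K,S), (Q,S).
S: inherits non-unit rules of {S} → SQ | fd.
K: inherits non-unit rules of {K, Q, S} → KKQ | SQ | dSf | dd | fd.
Q: inherits non-unit rules of {Q, S} → KKQ | SQ | dd | fd.

S -> SQ | fd; K -> SQ | dd | fd | KKQ | dSf; Q -> SQ | dd | fd | KKQ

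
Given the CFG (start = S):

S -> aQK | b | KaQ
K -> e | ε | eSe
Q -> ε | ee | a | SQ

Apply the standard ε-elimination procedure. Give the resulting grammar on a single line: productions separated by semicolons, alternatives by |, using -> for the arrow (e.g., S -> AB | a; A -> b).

S -> a | b | Ka | aK | aQ | KaQ | aQK; K -> e | eSe; Q -> S | a | SQ | ee

Nullable set: {K, Q}.
S -> KaQ: K, Q nullable, giving Ka | KaQ | a | aQ.
S -> aQK: Q, K nullable, giving a | aK | aQ | aQK.
Drop K -> ε.
Drop Q -> ε.
Q -> SQ: Q nullable, giving S | SQ.
Unchanged (no nullable symbols): S -> b; K -> e; K -> eSe; Q -> a; Q -> ee.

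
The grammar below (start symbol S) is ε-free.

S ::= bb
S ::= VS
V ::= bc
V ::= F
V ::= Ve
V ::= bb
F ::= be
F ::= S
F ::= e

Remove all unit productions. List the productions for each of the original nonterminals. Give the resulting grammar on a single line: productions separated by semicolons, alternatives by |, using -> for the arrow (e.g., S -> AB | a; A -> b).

S -> VS | bb; F -> e | VS | bb | be; V -> e | VS | Ve | bb | bc | be

Unit productions: F->S, V->F.
Unit pairs (A ⇒* B via units): (F,S), (V,F), (V,S).
S: inherits non-unit rules of {S} → VS | bb.
F: inherits non-unit rules of {F, S} → VS | bb | be | e.
V: inherits non-unit rules of {F, S, V} → VS | Ve | bb | bc | be | e.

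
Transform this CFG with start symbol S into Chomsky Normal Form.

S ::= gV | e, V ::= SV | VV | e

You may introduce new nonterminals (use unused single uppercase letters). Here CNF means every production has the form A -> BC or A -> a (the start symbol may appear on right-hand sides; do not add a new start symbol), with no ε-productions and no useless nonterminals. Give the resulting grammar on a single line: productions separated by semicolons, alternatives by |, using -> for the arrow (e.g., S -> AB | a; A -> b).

S -> e | AV; A -> g; V -> e | SV | VV

No ε-productions.
No unit productions to eliminate.
TERM: introduce A -> g and substitute in every rule of length ≥2.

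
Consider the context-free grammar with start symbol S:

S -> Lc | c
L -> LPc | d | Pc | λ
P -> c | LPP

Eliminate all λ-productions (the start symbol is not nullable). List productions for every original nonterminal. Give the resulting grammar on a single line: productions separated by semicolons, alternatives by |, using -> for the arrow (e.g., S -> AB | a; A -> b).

Nullable set: {L}.
S -> Lc: L nullable, giving Lc | c.
Drop L -> λ.
L -> LPc: L nullable, giving LPc | Pc.
P -> LPP: L nullable, giving LPP | PP.
Unchanged (no nullable symbols): S -> c; L -> Pc; L -> d; P -> c.

S -> c | Lc; L -> d | Pc | LPc; P -> c | PP | LPP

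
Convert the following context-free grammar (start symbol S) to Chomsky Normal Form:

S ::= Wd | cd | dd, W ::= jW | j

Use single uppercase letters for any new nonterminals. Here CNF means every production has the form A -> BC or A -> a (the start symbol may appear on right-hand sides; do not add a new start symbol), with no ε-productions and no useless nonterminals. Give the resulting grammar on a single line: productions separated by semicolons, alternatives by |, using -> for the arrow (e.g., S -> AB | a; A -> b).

S -> AA | BA | WA; A -> d; B -> c; C -> j; W -> j | CW

No ε-productions.
No unit productions to eliminate.
TERM: introduce B -> c, A -> d, C -> j and substitute in every rule of length ≥2.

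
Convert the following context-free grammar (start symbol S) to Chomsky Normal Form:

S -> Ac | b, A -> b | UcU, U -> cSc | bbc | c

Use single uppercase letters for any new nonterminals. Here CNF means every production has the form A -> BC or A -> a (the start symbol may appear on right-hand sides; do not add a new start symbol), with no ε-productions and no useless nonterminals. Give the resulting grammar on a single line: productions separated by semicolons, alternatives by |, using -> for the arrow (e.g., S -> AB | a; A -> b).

No ε-productions.
No unit productions to eliminate.
TERM: introduce C -> b, B -> c and substitute in every rule of length ≥2.
BIN: A -> UBU becomes A -> UD, D -> BU; U -> BSB becomes U -> BE, E -> SB; U -> CCB becomes U -> CF, F -> CB.

S -> b | AB; A -> b | UD; B -> c; C -> b; D -> BU; E -> SB; F -> CB; U -> c | BE | CF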